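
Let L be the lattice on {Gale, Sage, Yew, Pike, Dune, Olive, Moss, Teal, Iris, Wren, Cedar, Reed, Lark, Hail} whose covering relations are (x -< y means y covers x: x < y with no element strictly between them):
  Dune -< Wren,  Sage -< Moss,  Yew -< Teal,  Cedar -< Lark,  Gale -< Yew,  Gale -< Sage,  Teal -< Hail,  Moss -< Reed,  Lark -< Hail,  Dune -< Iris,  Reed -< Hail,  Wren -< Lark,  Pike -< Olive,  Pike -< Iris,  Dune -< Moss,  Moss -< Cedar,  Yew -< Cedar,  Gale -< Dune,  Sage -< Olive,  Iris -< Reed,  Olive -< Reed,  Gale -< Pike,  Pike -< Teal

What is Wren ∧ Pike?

Gale

Common lower bounds of {Wren, Pike}: Gale.
The greatest among these is Gale.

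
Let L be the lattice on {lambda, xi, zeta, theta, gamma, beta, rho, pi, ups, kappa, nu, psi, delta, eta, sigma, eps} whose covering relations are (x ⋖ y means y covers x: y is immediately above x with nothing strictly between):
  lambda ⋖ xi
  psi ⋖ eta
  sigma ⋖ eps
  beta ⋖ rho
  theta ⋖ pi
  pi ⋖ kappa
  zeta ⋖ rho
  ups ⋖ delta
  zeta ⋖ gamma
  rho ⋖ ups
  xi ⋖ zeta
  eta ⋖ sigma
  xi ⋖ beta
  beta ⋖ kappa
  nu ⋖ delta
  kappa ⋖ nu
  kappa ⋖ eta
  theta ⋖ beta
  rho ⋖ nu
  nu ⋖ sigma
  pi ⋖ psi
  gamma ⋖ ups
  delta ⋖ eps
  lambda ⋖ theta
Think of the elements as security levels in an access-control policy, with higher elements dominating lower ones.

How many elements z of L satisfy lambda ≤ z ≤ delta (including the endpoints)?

The interval [lambda, delta] = {beta, delta, gamma, kappa, lambda, nu, pi, rho, theta, ups, xi, zeta}, which has 12 elements.

12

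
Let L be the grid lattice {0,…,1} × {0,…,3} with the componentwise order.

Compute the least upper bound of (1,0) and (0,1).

(1,1)

In a product of chains, the join is componentwise max, giving (1,1).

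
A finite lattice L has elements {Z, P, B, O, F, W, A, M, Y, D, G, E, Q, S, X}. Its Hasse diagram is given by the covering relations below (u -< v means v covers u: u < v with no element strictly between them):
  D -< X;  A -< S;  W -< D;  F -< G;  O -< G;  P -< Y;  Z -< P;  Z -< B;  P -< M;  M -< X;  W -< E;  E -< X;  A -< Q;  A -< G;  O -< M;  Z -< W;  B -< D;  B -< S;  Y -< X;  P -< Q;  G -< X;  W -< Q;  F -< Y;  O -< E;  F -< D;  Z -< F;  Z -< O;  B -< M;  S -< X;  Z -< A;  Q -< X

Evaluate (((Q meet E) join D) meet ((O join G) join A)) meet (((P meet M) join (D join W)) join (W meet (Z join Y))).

F

Q ∧ E = W
W ∨ D = D
O ∨ G = G
G ∨ A = G
D ∧ G = F
P ∧ M = P
D ∨ W = D
P ∨ D = X
Z ∨ Y = Y
W ∧ Y = Z
X ∨ Z = X
F ∧ X = F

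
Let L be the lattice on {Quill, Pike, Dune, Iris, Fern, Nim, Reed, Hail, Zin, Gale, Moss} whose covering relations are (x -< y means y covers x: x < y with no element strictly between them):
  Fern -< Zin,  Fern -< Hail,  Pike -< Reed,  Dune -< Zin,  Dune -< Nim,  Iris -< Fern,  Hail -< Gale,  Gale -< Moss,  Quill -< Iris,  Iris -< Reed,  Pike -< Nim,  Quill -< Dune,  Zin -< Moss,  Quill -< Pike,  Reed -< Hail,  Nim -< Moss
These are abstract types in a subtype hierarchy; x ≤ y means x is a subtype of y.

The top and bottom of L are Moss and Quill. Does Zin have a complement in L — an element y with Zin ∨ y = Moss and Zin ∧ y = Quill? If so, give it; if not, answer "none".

Pike

Need y with Zin ∨ y = Moss and Zin ∧ y = Quill.
Checking each element gives: Pike.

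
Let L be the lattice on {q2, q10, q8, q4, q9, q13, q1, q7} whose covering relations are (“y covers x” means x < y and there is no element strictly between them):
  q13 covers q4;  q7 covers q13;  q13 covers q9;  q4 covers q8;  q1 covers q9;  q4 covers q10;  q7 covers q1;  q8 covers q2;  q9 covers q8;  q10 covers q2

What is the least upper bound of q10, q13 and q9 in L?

q13

Common upper bounds of {q10, q13, q9}: q13, q7.
The least among these is q13.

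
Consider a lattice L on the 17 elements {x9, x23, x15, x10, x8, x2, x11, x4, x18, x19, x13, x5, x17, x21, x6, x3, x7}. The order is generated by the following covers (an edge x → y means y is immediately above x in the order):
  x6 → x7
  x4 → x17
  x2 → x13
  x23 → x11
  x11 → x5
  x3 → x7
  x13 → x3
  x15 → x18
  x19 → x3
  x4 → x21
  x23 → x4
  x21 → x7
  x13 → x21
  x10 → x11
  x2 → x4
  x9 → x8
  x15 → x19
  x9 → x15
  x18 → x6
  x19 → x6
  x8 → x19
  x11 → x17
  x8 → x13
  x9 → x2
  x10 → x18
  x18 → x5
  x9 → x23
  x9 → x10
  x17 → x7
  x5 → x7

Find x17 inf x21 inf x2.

Common lower bounds of {x17, x21, x2}: x2, x9.
The greatest among these is x2.

x2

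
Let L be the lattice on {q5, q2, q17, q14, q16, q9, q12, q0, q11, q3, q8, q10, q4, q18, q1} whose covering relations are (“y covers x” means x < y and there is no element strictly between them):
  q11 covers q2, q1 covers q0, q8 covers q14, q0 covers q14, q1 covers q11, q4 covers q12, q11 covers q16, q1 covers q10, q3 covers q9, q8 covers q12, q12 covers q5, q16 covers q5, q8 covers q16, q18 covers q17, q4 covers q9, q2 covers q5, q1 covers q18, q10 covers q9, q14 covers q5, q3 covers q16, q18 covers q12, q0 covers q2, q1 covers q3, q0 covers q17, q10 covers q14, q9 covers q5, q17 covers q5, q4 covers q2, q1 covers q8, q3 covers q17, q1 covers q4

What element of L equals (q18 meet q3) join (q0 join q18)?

q1

q18 ∧ q3 = q17
q0 ∨ q18 = q1
q17 ∨ q1 = q1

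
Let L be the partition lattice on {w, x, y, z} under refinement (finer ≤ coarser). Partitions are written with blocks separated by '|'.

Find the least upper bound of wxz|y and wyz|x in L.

Common upper bounds of {wxz|y, wyz|x}: wxyz.
The least among these is wxyz.

wxyz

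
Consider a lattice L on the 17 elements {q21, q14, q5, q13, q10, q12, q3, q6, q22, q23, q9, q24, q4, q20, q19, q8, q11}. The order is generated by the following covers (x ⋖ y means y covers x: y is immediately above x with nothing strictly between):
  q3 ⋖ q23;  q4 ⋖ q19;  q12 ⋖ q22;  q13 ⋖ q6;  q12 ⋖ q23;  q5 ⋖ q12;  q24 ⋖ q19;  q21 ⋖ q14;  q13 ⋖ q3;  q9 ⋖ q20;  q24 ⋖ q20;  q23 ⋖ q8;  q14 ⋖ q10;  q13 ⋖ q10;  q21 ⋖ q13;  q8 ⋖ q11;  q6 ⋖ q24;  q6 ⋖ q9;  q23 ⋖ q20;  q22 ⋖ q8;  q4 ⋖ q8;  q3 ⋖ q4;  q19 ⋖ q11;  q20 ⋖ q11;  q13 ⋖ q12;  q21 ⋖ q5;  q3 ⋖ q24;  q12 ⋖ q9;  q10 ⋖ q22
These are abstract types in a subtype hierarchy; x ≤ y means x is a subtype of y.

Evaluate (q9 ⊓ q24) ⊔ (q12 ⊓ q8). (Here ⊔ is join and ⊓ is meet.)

q9 ∧ q24 = q6
q12 ∧ q8 = q12
q6 ∨ q12 = q9

q9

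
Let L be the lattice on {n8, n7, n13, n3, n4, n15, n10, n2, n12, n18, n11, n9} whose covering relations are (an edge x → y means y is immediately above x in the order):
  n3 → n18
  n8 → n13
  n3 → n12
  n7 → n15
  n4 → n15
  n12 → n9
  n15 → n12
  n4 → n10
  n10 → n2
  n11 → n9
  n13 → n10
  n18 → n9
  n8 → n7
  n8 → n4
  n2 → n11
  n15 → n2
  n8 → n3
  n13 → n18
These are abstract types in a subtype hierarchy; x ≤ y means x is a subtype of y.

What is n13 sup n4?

Common upper bounds of {n13, n4}: n10, n11, n2, n9.
The least among these is n10.

n10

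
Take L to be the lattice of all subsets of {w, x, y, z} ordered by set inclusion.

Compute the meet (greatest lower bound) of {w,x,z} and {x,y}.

{x}

Under ⊆, meet is intersection: {w,x,z} ∩ {x,y} = {x}.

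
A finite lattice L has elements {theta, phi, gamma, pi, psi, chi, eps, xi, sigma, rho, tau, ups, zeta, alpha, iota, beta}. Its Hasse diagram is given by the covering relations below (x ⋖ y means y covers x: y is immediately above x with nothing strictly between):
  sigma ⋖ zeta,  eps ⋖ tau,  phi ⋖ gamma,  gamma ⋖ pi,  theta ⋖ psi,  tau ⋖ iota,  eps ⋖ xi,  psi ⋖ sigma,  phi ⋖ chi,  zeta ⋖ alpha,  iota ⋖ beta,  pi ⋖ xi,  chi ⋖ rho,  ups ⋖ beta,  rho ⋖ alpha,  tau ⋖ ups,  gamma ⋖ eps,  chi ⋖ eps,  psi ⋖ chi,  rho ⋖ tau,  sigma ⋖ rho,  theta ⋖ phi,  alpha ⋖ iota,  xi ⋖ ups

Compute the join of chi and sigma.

Common upper bounds of {chi, sigma}: alpha, beta, iota, rho, tau, ups.
The least among these is rho.

rho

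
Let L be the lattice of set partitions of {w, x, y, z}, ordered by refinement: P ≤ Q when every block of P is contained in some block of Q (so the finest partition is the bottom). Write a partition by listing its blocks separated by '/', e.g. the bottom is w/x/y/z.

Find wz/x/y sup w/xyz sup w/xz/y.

wxyz

Common upper bounds of {wz/x/y, w/xyz, w/xz/y}: wxyz.
The least among these is wxyz.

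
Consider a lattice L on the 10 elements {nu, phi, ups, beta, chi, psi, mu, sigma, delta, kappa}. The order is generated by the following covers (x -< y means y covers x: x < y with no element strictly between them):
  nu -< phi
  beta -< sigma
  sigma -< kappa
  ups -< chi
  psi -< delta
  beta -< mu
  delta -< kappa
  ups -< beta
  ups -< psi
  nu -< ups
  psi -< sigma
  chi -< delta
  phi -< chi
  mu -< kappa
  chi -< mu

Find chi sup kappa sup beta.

kappa

Common upper bounds of {chi, kappa, beta}: kappa.
The least among these is kappa.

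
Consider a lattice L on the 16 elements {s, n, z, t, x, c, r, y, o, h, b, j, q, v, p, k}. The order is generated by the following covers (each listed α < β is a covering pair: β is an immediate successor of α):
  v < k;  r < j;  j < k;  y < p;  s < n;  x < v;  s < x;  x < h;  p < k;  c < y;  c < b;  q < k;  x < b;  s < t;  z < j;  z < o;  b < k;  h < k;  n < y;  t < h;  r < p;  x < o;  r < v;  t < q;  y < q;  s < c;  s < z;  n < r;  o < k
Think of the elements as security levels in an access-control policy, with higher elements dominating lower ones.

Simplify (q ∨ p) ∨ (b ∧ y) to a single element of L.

k

q ∨ p = k
b ∧ y = c
k ∨ c = k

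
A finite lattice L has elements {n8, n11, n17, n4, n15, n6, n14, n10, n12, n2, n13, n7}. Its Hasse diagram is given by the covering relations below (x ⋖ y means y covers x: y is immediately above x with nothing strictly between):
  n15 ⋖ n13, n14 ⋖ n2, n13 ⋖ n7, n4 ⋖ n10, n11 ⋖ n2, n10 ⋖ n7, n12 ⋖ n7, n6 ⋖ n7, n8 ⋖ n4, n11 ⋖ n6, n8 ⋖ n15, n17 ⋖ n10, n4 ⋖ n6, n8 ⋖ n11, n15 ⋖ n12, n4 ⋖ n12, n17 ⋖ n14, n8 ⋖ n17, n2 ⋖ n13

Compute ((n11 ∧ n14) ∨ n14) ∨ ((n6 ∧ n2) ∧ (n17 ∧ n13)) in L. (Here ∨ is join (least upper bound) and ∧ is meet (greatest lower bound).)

n14

n11 ∧ n14 = n8
n8 ∨ n14 = n14
n6 ∧ n2 = n11
n17 ∧ n13 = n17
n11 ∧ n17 = n8
n14 ∨ n8 = n14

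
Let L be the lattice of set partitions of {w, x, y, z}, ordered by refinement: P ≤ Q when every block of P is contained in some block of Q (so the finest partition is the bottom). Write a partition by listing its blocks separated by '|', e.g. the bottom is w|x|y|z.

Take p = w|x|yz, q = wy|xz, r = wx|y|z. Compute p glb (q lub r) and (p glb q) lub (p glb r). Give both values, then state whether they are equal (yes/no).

w|x|yz; w|x|y|z; no

q lub r = wxyz, so p glb (q lub r) = w|x|yz glb wxyz = w|x|yz.
p glb q = w|x|y|z and p glb r = w|x|y|z, so (p glb q) lub (p glb r) = w|x|y|z lub w|x|y|z = w|x|y|z.
Equal: no.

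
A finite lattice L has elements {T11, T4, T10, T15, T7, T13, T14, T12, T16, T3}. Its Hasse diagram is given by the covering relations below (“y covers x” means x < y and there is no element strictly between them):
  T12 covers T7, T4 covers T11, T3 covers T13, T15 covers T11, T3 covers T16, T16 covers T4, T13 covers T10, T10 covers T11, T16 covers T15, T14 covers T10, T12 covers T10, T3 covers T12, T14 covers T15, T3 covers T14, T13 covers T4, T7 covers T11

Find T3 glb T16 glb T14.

T15

Common lower bounds of {T3, T16, T14}: T11, T15.
The greatest among these is T15.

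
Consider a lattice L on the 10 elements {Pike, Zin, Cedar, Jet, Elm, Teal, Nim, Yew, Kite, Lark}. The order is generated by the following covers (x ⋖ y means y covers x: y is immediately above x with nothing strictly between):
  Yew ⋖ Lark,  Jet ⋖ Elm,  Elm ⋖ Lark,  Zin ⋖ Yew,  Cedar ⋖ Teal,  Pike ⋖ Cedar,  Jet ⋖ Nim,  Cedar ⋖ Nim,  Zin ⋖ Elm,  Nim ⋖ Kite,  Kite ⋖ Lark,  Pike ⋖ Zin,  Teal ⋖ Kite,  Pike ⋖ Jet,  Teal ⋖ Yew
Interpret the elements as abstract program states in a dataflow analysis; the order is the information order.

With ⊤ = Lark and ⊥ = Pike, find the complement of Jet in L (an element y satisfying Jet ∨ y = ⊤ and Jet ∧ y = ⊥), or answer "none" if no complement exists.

Yew

Need y with Jet ∨ y = Lark and Jet ∧ y = Pike.
Checking each element gives: Yew.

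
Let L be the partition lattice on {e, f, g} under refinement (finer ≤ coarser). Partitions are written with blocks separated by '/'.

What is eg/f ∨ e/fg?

efg

The join of eg/f and e/fg merges any blocks that overlap across the partitions, giving efg.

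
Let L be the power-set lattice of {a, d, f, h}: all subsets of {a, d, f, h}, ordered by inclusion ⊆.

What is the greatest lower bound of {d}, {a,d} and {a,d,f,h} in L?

{d}

Under ⊆, meet is intersection: {d} ∩ {a,d} ∩ {a,d,f,h} = {d}.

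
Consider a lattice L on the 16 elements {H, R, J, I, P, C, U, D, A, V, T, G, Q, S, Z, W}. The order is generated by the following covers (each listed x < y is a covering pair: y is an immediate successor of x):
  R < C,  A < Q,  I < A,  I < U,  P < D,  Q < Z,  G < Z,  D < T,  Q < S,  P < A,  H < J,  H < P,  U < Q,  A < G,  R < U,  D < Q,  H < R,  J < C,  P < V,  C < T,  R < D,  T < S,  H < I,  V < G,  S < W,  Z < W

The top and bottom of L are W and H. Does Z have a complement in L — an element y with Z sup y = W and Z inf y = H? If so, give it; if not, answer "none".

J

Need y with Z ∨ y = W and Z ∧ y = H.
Checking each element gives: J.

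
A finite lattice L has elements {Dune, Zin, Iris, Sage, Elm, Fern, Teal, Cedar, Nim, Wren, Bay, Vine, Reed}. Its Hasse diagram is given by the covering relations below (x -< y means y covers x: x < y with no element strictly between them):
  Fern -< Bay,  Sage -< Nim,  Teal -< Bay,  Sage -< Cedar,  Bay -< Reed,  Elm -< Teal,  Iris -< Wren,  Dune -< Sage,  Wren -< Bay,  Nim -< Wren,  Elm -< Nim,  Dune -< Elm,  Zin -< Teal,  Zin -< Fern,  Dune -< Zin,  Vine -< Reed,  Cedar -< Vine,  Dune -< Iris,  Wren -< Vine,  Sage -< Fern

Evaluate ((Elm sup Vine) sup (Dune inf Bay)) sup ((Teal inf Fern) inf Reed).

Reed

Elm ∨ Vine = Vine
Dune ∧ Bay = Dune
Vine ∨ Dune = Vine
Teal ∧ Fern = Zin
Zin ∧ Reed = Zin
Vine ∨ Zin = Reed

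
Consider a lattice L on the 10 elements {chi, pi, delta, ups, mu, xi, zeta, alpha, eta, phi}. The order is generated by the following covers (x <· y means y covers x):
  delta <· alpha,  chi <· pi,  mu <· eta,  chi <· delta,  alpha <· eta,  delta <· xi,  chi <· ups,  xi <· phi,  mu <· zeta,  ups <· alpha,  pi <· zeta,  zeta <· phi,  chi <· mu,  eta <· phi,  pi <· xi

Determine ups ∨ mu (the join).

Common upper bounds of {ups, mu}: eta, phi.
The least among these is eta.

eta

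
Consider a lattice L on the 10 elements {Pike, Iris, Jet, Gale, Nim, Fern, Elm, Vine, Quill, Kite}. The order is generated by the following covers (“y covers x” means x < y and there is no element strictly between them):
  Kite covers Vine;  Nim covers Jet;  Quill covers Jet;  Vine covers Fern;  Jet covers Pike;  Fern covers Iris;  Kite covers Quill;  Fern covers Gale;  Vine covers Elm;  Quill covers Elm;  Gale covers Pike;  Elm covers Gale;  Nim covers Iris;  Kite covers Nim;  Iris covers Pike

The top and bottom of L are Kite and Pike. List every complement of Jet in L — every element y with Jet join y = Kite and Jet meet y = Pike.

Fern, Vine

Need y with Jet ∨ y = Kite and Jet ∧ y = Pike.
Checking each element gives: Fern, Vine.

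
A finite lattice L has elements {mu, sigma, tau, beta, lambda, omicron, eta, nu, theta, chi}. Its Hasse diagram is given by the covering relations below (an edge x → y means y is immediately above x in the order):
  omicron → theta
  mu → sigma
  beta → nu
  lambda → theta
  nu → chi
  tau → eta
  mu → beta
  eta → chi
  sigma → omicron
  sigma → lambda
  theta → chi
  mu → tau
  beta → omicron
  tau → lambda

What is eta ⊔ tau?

eta

Common upper bounds of {eta, tau}: chi, eta.
The least among these is eta.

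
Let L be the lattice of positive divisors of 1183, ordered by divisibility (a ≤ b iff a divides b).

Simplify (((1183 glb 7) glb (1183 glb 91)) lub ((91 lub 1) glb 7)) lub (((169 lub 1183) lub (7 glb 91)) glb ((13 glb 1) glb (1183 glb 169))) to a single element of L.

1183 ∧ 7 = 7
1183 ∧ 91 = 91
7 ∧ 91 = 7
91 ∨ 1 = 91
91 ∧ 7 = 7
7 ∨ 7 = 7
169 ∨ 1183 = 1183
7 ∧ 91 = 7
1183 ∨ 7 = 1183
13 ∧ 1 = 1
1183 ∧ 169 = 169
1 ∧ 169 = 1
1183 ∧ 1 = 1
7 ∨ 1 = 7

7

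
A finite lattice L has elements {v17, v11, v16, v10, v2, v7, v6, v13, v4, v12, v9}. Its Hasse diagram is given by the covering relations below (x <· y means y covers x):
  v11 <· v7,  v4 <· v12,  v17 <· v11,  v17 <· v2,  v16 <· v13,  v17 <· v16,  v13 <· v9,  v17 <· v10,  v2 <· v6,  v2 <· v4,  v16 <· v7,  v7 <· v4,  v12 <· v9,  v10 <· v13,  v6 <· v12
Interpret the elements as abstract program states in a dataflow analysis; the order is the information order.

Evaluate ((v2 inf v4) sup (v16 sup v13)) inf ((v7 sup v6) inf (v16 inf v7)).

v2 ∧ v4 = v2
v16 ∨ v13 = v13
v2 ∨ v13 = v9
v7 ∨ v6 = v12
v16 ∧ v7 = v16
v12 ∧ v16 = v16
v9 ∧ v16 = v16

v16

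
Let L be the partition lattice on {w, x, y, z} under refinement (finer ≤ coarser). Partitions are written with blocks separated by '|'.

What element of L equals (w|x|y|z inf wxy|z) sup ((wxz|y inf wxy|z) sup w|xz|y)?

w|x|y|z ∧ wxy|z = w|x|y|z
wxz|y ∧ wxy|z = wx|y|z
wx|y|z ∨ w|xz|y = wxz|y
w|x|y|z ∨ wxz|y = wxz|y

wxz|y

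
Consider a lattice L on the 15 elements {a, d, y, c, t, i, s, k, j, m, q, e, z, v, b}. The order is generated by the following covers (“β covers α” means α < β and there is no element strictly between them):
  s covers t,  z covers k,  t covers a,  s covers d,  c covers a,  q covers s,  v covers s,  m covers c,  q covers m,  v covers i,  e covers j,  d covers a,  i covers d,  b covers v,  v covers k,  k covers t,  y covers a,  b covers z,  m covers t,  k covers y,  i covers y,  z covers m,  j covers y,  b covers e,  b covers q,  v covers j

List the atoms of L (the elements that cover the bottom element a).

c, d, t, y

The atoms are exactly the elements that cover a: c, d, t, y.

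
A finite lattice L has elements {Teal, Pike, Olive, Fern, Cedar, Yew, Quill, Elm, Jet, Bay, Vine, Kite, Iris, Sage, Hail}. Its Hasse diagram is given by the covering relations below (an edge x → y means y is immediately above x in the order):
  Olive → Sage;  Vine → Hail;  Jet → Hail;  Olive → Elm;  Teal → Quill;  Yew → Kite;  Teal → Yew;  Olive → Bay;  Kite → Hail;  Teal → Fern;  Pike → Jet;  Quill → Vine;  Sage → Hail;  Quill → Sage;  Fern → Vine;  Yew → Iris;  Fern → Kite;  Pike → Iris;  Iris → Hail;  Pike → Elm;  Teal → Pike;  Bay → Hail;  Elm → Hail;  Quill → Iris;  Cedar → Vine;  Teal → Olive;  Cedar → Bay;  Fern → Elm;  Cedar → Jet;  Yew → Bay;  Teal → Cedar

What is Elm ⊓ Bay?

Common lower bounds of {Elm, Bay}: Olive, Teal.
The greatest among these is Olive.

Olive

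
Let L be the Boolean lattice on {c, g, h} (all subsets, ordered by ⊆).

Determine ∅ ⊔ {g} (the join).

{g}

Under ⊆, join is union: ∅ ∪ {g} = {g}.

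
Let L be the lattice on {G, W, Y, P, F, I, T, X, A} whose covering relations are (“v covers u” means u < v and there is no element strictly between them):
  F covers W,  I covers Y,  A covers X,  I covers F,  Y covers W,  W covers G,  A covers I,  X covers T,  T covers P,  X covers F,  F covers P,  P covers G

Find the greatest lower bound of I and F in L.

Common lower bounds of {I, F}: F, G, P, W.
The greatest among these is F.

F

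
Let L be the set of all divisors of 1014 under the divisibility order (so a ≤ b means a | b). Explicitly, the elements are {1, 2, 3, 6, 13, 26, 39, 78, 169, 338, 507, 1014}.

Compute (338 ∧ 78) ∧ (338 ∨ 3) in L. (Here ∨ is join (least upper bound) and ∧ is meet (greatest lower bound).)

26

338 ∧ 78 = 26
338 ∨ 3 = 1014
26 ∧ 1014 = 26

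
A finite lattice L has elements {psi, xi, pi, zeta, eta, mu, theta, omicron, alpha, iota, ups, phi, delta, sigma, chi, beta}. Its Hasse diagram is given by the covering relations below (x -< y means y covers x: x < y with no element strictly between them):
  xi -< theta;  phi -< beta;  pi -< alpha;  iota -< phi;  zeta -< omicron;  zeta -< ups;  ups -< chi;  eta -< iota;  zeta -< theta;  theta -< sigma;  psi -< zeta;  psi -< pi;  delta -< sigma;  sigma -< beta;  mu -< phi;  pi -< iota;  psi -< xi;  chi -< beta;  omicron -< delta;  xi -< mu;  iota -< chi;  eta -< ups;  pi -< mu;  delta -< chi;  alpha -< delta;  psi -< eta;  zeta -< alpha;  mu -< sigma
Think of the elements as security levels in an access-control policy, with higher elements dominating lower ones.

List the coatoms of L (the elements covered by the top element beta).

The coatoms are exactly the elements covered by beta: chi, phi, sigma.

chi, phi, sigma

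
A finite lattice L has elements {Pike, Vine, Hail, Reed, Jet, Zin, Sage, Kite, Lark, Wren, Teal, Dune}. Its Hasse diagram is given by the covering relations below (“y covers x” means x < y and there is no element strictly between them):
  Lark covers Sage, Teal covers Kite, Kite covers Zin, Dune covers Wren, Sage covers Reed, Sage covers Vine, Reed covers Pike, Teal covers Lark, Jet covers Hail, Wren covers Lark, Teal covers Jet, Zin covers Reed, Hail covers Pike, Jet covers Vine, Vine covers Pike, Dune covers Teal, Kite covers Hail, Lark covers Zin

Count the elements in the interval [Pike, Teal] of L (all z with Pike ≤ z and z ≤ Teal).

10

The interval [Pike, Teal] = {Hail, Jet, Kite, Lark, Pike, Reed, Sage, Teal, Vine, Zin}, which has 10 elements.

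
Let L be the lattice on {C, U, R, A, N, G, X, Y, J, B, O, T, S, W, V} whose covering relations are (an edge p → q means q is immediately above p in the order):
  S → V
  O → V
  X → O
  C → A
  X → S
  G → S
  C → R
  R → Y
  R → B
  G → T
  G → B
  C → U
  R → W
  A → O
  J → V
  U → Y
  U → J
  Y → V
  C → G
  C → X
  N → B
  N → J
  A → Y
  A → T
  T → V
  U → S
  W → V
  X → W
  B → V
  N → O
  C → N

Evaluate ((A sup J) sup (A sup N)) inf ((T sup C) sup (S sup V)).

A ∨ J = V
A ∨ N = O
V ∨ O = V
T ∨ C = T
S ∨ V = V
T ∨ V = V
V ∧ V = V

V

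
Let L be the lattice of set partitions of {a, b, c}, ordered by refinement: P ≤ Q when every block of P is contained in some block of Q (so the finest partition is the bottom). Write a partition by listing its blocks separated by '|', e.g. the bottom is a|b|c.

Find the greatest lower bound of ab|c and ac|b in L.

a|b|c

The meet (common refinement) of ab|c and ac|b intersects blocks pairwise, giving a|b|c.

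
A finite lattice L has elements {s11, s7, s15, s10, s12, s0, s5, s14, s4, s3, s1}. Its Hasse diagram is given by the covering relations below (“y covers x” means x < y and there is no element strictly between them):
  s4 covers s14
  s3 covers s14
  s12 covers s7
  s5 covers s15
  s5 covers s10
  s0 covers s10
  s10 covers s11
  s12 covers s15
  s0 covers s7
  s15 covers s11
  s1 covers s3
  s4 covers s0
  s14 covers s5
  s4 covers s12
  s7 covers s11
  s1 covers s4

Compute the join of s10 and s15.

Common upper bounds of {s10, s15}: s1, s14, s3, s4, s5.
The least among these is s5.

s5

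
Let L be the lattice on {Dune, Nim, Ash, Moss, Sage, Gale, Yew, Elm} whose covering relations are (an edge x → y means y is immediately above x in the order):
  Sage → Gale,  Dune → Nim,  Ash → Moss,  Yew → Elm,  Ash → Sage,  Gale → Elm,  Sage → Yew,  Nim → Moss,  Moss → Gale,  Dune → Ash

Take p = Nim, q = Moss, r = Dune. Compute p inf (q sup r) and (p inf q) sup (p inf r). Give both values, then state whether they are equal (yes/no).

q sup r = Moss, so p inf (q sup r) = Nim inf Moss = Nim.
p inf q = Nim and p inf r = Dune, so (p inf q) sup (p inf r) = Nim sup Dune = Nim.
Equal: yes.

Nim; Nim; yes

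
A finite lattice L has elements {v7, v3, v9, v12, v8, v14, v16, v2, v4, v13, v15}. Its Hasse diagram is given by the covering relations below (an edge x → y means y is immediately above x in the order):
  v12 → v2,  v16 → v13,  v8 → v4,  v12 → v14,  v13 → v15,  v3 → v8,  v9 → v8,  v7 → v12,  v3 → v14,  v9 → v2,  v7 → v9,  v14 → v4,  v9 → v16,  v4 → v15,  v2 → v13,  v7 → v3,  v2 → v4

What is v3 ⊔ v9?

v8

Common upper bounds of {v3, v9}: v15, v4, v8.
The least among these is v8.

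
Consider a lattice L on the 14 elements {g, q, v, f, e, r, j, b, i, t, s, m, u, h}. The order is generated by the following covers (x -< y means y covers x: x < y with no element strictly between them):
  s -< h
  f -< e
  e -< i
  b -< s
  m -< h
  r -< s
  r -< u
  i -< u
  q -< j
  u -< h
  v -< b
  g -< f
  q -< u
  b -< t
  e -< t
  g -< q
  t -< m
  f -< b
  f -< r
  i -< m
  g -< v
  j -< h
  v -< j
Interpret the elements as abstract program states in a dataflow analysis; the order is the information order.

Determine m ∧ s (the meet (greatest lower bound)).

b

Common lower bounds of {m, s}: b, f, g, v.
The greatest among these is b.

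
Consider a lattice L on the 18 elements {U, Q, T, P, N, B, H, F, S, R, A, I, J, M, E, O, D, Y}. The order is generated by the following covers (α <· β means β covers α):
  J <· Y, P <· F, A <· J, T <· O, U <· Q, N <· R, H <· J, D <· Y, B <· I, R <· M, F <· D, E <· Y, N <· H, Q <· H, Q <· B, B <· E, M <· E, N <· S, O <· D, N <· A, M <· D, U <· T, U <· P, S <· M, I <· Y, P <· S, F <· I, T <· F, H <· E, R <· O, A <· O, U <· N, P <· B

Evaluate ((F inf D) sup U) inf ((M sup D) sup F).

F

F ∧ D = F
F ∨ U = F
M ∨ D = D
D ∨ F = D
F ∧ D = F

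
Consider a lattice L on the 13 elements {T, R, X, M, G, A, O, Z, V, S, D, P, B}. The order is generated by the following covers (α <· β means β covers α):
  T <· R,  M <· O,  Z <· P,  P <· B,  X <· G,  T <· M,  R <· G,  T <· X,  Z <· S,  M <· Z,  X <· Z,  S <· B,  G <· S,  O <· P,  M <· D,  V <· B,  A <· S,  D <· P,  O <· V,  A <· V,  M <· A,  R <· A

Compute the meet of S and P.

Z

Common lower bounds of {S, P}: M, T, X, Z.
The greatest among these is Z.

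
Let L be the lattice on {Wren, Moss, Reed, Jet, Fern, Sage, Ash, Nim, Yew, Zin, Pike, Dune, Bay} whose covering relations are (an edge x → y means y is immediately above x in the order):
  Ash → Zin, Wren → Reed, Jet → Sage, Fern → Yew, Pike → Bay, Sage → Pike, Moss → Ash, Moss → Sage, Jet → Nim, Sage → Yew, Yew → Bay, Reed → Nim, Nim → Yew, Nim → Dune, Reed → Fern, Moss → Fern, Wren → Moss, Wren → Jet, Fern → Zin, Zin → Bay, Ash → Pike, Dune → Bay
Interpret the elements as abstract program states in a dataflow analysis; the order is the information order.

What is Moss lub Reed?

Common upper bounds of {Moss, Reed}: Bay, Fern, Yew, Zin.
The least among these is Fern.

Fern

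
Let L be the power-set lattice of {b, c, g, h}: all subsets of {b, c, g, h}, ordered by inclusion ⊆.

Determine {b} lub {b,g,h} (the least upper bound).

{b,g,h}

Common upper bounds of {{b}, {b,g,h}}: {b,c,g,h}, {b,g,h}.
The least among these is {b,g,h}.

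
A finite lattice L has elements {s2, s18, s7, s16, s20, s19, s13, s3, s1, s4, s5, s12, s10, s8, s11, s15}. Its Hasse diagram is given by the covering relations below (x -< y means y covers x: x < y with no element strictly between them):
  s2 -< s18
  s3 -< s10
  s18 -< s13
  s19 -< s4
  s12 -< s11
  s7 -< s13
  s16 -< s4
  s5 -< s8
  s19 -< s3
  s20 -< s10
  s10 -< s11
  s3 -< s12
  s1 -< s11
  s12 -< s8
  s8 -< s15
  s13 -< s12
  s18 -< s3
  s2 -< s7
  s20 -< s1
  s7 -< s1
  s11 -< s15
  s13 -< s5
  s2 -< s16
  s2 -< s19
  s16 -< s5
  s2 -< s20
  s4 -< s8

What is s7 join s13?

Common upper bounds of {s7, s13}: s11, s12, s13, s15, s5, s8.
The least among these is s13.

s13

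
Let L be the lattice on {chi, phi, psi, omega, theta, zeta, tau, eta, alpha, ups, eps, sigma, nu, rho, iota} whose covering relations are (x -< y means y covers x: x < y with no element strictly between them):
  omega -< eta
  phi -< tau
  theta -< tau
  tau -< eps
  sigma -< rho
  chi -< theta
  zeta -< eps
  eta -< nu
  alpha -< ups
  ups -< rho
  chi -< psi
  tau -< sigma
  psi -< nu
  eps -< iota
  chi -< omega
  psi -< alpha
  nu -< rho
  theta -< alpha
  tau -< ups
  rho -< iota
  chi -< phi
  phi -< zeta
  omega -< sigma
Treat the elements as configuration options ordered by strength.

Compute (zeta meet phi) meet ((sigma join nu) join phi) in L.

phi

zeta ∧ phi = phi
sigma ∨ nu = rho
rho ∨ phi = rho
phi ∧ rho = phi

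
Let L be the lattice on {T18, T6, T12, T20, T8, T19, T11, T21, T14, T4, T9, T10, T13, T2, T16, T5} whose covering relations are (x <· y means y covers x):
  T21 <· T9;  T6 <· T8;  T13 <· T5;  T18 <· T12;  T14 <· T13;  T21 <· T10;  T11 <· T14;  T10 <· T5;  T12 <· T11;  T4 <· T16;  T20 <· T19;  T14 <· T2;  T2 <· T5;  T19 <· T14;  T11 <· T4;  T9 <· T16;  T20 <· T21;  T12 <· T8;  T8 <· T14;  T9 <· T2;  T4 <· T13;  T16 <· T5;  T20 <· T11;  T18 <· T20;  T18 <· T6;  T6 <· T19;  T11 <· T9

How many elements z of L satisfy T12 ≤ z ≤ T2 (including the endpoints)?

The interval [T12, T2] = {T11, T12, T14, T2, T8, T9}, which has 6 elements.

6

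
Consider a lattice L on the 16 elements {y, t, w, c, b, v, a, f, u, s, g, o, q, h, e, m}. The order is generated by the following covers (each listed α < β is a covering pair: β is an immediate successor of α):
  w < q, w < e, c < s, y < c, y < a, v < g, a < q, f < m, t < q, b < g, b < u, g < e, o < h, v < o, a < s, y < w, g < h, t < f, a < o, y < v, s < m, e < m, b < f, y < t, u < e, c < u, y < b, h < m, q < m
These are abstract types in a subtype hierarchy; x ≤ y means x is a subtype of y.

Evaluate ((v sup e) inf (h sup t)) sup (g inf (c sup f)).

e

v ∨ e = e
h ∨ t = m
e ∧ m = e
c ∨ f = m
g ∧ m = g
e ∨ g = e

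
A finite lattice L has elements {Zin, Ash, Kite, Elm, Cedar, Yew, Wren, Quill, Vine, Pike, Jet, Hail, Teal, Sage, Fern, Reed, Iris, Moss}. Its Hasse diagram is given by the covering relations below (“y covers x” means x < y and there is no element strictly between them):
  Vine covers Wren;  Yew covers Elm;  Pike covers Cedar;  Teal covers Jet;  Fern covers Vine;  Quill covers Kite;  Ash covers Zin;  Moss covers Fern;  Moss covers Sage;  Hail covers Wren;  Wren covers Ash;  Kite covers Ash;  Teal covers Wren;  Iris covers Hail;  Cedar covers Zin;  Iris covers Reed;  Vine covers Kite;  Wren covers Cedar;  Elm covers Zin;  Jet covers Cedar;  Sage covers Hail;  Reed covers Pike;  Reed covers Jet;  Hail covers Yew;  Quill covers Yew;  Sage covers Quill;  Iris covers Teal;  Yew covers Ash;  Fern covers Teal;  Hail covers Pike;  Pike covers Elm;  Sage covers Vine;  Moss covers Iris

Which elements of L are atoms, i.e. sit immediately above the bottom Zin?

Ash, Cedar, Elm

The atoms are exactly the elements that cover Zin: Ash, Cedar, Elm.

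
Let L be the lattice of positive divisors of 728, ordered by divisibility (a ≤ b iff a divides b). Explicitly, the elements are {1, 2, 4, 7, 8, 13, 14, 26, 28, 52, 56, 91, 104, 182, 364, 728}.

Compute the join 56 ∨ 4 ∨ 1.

In the divisibility order, the join is the least common multiple: lcm(56, 4, 1) = 56.

56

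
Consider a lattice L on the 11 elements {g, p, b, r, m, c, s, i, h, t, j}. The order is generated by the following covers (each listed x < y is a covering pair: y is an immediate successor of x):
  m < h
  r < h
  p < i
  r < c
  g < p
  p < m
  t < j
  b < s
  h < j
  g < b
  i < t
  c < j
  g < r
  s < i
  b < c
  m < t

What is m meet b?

g

Common lower bounds of {m, b}: g.
The greatest among these is g.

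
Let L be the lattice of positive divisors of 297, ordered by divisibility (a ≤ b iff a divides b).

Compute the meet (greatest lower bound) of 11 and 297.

In the divisibility order, the meet is the greatest common divisor: gcd(11, 297) = 11.

11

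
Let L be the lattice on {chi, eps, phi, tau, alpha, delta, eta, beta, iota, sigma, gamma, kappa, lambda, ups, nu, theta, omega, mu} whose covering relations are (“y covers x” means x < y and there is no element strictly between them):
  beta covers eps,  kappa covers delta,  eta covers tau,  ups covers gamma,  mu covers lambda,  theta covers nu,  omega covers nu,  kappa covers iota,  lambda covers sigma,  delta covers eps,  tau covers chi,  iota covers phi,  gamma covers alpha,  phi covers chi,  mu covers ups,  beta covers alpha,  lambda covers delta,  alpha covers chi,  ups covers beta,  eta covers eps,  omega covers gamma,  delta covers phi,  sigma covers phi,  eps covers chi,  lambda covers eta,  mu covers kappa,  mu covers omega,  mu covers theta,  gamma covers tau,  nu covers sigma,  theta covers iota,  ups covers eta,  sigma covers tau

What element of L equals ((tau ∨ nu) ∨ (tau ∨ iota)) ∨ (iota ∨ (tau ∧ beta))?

theta

tau ∨ nu = nu
tau ∨ iota = theta
nu ∨ theta = theta
tau ∧ beta = chi
iota ∨ chi = iota
theta ∨ iota = theta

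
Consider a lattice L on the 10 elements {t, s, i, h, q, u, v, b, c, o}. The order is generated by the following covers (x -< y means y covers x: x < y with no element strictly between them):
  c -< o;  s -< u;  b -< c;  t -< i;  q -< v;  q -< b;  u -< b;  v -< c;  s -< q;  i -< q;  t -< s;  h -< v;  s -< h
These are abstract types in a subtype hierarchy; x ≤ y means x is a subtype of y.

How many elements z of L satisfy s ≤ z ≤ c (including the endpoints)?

The interval [s, c] = {b, c, h, q, s, u, v}, which has 7 elements.

7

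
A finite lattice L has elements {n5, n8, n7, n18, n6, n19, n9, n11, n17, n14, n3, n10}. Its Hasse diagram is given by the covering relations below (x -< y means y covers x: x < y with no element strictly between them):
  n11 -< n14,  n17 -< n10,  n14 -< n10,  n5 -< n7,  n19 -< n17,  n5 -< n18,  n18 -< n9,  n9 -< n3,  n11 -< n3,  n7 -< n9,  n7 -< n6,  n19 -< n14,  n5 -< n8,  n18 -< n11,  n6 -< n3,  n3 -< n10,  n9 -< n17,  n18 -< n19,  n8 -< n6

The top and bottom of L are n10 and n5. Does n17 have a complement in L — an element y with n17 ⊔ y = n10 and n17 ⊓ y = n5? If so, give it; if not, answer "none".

n8

Need y with n17 ∨ y = n10 and n17 ∧ y = n5.
Checking each element gives: n8.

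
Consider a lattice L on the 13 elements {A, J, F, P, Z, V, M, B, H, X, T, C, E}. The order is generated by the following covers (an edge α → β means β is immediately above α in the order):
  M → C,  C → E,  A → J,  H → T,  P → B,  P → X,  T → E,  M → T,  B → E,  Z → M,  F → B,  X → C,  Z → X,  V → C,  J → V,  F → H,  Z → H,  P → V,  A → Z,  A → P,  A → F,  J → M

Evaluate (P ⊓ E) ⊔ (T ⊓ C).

C

P ∧ E = P
T ∧ C = M
P ∨ M = C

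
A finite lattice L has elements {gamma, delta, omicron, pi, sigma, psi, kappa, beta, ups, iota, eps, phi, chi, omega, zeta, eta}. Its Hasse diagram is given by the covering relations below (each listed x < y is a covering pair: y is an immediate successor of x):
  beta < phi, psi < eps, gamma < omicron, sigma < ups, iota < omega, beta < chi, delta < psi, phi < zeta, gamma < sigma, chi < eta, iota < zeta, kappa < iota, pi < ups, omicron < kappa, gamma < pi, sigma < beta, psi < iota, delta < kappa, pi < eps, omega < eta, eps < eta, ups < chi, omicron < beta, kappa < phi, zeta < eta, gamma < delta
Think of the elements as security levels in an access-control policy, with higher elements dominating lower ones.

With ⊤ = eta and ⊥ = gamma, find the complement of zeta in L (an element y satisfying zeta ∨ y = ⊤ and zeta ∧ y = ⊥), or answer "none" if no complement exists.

Need y with zeta ∨ y = eta and zeta ∧ y = gamma.
Checking each element gives: pi.

pi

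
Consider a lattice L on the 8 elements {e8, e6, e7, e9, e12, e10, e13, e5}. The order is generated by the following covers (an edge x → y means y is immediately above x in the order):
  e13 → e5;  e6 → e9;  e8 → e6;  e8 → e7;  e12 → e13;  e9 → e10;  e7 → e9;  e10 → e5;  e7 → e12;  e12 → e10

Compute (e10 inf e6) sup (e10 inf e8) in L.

e10 ∧ e6 = e6
e10 ∧ e8 = e8
e6 ∨ e8 = e6

e6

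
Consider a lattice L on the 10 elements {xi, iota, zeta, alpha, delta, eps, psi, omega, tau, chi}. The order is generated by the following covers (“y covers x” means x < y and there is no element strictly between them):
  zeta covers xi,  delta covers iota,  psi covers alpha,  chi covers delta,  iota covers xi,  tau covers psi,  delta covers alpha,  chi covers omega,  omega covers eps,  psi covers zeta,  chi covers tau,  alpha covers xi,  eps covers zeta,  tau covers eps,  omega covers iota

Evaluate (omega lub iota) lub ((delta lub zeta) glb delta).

omega ∨ iota = omega
delta ∨ zeta = chi
chi ∧ delta = delta
omega ∨ delta = chi

chi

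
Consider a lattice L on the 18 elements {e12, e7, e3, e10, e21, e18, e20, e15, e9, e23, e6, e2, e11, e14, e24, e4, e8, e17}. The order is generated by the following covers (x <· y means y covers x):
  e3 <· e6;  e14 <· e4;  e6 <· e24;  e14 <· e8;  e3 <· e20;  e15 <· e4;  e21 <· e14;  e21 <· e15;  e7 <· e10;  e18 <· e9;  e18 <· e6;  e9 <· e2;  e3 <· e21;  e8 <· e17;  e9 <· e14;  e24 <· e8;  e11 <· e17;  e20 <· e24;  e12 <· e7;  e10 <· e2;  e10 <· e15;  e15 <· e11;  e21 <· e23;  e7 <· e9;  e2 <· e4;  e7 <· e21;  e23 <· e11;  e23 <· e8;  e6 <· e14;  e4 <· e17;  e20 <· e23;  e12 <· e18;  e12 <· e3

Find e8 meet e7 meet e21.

e7

Common lower bounds of {e8, e7, e21}: e12, e7.
The greatest among these is e7.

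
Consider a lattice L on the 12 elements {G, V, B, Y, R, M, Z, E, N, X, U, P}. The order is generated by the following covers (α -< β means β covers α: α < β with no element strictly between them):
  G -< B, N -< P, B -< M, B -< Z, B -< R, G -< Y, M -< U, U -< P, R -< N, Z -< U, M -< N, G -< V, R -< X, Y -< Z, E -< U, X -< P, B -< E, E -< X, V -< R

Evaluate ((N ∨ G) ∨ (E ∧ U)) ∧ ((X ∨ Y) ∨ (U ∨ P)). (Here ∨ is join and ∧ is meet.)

P

N ∨ G = N
E ∧ U = E
N ∨ E = P
X ∨ Y = P
U ∨ P = P
P ∨ P = P
P ∧ P = P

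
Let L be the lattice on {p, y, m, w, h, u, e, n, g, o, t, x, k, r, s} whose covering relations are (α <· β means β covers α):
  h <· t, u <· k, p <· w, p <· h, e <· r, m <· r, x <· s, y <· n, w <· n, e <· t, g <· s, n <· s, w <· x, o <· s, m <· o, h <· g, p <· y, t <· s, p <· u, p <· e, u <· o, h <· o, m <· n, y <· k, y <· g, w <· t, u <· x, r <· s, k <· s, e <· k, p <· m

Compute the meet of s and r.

r

Common lower bounds of {s, r}: e, m, p, r.
The greatest among these is r.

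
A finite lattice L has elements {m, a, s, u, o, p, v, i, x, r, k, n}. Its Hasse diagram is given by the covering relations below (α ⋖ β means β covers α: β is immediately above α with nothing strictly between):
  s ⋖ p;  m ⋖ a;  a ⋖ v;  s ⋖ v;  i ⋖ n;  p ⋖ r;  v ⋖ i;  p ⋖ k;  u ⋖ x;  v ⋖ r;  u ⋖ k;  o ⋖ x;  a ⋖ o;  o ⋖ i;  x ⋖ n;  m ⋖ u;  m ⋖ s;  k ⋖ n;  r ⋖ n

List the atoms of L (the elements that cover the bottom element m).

a, s, u

The atoms are exactly the elements that cover m: a, s, u.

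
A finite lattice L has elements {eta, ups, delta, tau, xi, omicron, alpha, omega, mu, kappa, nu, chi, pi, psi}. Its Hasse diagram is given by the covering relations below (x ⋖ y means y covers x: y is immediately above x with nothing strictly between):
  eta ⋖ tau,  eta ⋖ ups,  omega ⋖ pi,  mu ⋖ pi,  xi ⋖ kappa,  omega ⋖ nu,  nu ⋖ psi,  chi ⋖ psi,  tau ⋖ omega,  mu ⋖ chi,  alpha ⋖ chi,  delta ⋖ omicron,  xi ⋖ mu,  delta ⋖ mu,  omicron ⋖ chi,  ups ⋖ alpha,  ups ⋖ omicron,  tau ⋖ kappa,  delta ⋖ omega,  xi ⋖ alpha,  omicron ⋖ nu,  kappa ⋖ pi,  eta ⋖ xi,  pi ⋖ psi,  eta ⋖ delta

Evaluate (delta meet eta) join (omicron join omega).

delta ∧ eta = eta
omicron ∨ omega = nu
eta ∨ nu = nu

nu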